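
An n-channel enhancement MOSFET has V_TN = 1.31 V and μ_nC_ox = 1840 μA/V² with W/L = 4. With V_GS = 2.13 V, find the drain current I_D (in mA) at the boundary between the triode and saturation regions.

At the boundary V_DS = V_ov = V_GS − V_TN = 2.13 − 1.31 = 0.82 V.
k_n = μ_nC_ox · (W/L) = 7.36 mA/V².
I_D = ½ k_n V_ov² = 0.5 × 7.36 × 0.82² = 2.47 mA.

I_D = 2.47 mA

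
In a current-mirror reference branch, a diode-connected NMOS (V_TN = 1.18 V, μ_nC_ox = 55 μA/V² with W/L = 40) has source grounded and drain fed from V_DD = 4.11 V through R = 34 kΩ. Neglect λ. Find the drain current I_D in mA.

I_D = 0.0783 mA

With gate tied to drain, V_GS = V_DS ≥ V_GS − V_TN, so the device is in saturation.
k_n = μ_nC_ox · (W/L) = 2.2 mA/V².
KCL at the drain: ½ k_n (V_GS − V_TN)² = (V_DD − V_GS)/R.
Let x = V_GS − 1.18. Then 37.4 x² + x − 2.93 = 0, giving x = 0.267 V (positive root), so V_GS = 1.45 V.
I_D = (V_DD − V_GS)/R = (4.11 − 1.45) / 34 = 0.0783 mA.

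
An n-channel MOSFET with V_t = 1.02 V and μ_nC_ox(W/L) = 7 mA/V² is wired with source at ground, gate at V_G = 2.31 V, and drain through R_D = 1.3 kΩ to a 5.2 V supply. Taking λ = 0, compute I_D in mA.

I_D = 3.62 mA

V_GS = V_G = 2.31 V, so V_ov = 2.31 − 1.02 = 1.29 V.
Assume saturation: I_D = ½ k_n V_ov² = 0.5 × 7 × 1.29² = 5.82 mA, giving V_DS = V_DD − I_D R_D = 5.2 − 5.82 × 1.3 = -2.37 V.
But -2.37 V < V_ov = 1.29 V, so the device is actually in triode.
In triode I_D = k_n[V_ov V_DS − ½ V_DS²] and I_D = (V_DD − V_DS)/R_D. Equating: 4.55 V_DS² − 12.74 V_DS + 5.2 = 0, giving V_DS = 0.496 V (the root below V_ov).
I_D = (5.2 − 0.496) / 1.3 = 3.62 mA.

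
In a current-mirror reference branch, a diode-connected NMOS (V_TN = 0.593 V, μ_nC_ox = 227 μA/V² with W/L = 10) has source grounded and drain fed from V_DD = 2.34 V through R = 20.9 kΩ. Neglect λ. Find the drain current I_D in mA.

I_D = 0.0716 mA

With gate tied to drain, V_GS = V_DS ≥ V_GS − V_TN, so the device is in saturation.
k_n = μ_nC_ox · (W/L) = 2.27 mA/V².
KCL at the drain: ½ k_n (V_GS − V_TN)² = (V_DD − V_GS)/R.
Let x = V_GS − 0.593. Then 23.7 x² + x − 1.747 = 0, giving x = 0.251 V (positive root), so V_GS = 0.844 V.
I_D = (V_DD − V_GS)/R = (2.34 − 0.844) / 20.9 = 0.0716 mA.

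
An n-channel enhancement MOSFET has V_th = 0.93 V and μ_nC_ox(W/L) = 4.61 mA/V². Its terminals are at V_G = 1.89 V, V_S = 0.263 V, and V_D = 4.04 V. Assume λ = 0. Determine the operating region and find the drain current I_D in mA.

V_GS = V_G − V_S = 1.89 − 0.263 = 1.63 V; V_DS = V_D − V_S = 4.04 − 0.263 = 3.78 V.
V_ov = V_GS − V_th = 1.63 − 0.93 = 0.697 V.
Since V_DS = 3.78 V ≥ V_ov = 0.697 V, the device is in saturation.
I_D = ½ k_n V_ov² = 0.5 × 4.61 × 0.697² = 1.12 mA.

Saturation; I_D = 1.12 mA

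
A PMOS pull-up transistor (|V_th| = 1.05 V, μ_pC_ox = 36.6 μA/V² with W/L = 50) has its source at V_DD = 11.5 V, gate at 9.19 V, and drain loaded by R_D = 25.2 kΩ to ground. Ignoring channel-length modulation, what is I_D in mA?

V_SG = V_DD − V_G = 11.5 − 9.19 = 2.31 V, so V_ov = 2.31 − 1.05 = 1.26 V.
k_p = μ_pC_ox · (W/L) = 1.83 mA/V².
Assume saturation: I_D = ½ k_p V_ov² = 0.5 × 1.83 × 1.26² = 1.45 mA, giving V_SD = V_DD − I_D R_D = 11.5 − 1.45 × 25.2 = -25.1 V.
But -25.1 V < V_ov = 1.26 V, so the device is actually in triode.
In triode I_D = k_p[V_ov V_SD − ½ V_SD²] and I_D = (V_DD − V_SD)/R_D. Equating: 23.1 V_SD² − 59.11 V_SD + 11.5 = 0, giving V_SD = 0.212 V (the root below V_ov).
I_D = (11.5 − 0.212) / 25.2 = 0.448 mA.

I_D = 0.448 mA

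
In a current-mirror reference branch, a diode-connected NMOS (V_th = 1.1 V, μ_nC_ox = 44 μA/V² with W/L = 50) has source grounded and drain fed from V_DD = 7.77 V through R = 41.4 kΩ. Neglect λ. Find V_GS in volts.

V_GS = 1.47 V

With gate tied to drain, V_GS = V_DS ≥ V_GS − V_th, so the device is in saturation.
k_n = μ_nC_ox · (W/L) = 2.2 mA/V².
KCL at the drain: ½ k_n (V_GS − V_th)² = (V_DD − V_GS)/R.
Let x = V_GS − 1.1. Then 45.5 x² + x − 6.67 = 0, giving x = 0.372 V (positive root), so V_GS = 1.47 V.
I_D = (V_DD − V_GS)/R = (7.77 − 1.47) / 41.4 = 0.152 mA.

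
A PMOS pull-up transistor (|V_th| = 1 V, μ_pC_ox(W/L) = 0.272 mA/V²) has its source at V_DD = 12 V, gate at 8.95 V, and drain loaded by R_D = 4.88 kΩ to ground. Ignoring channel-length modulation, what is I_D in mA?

I_D = 0.572 mA

V_SG = V_DD − V_G = 12 − 8.95 = 3.05 V, so V_ov = 3.05 − 1 = 2.05 V.
Assume saturation: I_D = ½ k_p V_ov² = 0.5 × 0.272 × 2.05² = 0.572 mA, giving V_SD = V_DD − I_D R_D = 12 − 0.572 × 4.88 = 9.21 V.
V_SD = 9.21 V ≥ V_ov = 2.05 V, confirming saturation.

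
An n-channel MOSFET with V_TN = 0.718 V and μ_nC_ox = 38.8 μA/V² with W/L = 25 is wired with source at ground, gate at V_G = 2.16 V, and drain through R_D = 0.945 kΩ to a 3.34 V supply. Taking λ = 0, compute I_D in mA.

V_GS = V_G = 2.16 V, so V_ov = 2.16 − 0.718 = 1.44 V.
k_n = μ_nC_ox · (W/L) = 0.97 mA/V².
Assume saturation: I_D = ½ k_n V_ov² = 0.5 × 0.97 × 1.44² = 1.01 mA, giving V_DS = V_DD − I_D R_D = 3.34 − 1.01 × 0.945 = 2.39 V.
V_DS = 2.39 V ≥ V_ov = 1.44 V, confirming saturation.

I_D = 1.01 mA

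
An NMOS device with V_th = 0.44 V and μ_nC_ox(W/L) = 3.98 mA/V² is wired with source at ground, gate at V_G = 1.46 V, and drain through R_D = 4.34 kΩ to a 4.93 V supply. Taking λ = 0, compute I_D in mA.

I_D = 1.06 mA

V_GS = V_G = 1.46 V, so V_ov = 1.46 − 0.44 = 1.02 V.
Assume saturation: I_D = ½ k_n V_ov² = 0.5 × 3.98 × 1.02² = 2.07 mA, giving V_DS = V_DD − I_D R_D = 4.93 − 2.07 × 4.34 = -4.06 V.
But -4.06 V < V_ov = 1.02 V, so the device is actually in triode.
In triode I_D = k_n[V_ov V_DS − ½ V_DS²] and I_D = (V_DD − V_DS)/R_D. Equating: 8.64 V_DS² − 18.62 V_DS + 4.93 = 0, giving V_DS = 0.309 V (the root below V_ov).
I_D = (4.93 − 0.309) / 4.34 = 1.06 mA.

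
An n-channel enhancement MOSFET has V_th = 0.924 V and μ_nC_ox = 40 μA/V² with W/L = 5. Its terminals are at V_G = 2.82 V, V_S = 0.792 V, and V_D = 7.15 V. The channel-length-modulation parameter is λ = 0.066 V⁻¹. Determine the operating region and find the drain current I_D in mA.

V_GS = V_G − V_S = 2.82 − 0.792 = 2.03 V; V_DS = V_D − V_S = 7.15 − 0.792 = 6.36 V.
k_n = μ_nC_ox · (W/L) = 0.2 mA/V².
V_ov = V_GS − V_th = 2.03 − 0.924 = 1.1 V.
Since V_DS = 6.36 V ≥ V_ov = 1.1 V, the device is in saturation.
I_D = ½ k_n V_ov² (1 + λ V_DS) = 0.5 × 0.2 × 1.1² × (1 + 0.066 × 6.36) = 0.173 mA.

Saturation; I_D = 0.173 mA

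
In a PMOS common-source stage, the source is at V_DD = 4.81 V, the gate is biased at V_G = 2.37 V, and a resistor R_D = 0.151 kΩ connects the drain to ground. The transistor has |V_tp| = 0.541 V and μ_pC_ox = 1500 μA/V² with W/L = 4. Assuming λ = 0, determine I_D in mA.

V_SG = V_DD − V_G = 4.81 − 2.37 = 2.44 V, so V_ov = 2.44 − 0.541 = 1.9 V.
k_p = μ_pC_ox · (W/L) = 6 mA/V².
Assume saturation: I_D = ½ k_p V_ov² = 0.5 × 6 × 1.9² = 10.8 mA, giving V_SD = V_DD − I_D R_D = 4.81 − 10.8 × 0.151 = 3.18 V.
V_SD = 3.18 V ≥ V_ov = 1.9 V, confirming saturation.

I_D = 10.8 mA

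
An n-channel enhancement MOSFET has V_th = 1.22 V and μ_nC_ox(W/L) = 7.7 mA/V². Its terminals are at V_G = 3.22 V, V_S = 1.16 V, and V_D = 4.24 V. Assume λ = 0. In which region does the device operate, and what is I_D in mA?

V_GS = V_G − V_S = 3.22 − 1.16 = 2.06 V; V_DS = V_D − V_S = 4.24 − 1.16 = 3.08 V.
V_ov = V_GS − V_th = 2.06 − 1.22 = 0.84 V.
Since V_DS = 3.08 V ≥ V_ov = 0.84 V, the device is in saturation.
I_D = ½ k_n V_ov² = 0.5 × 7.7 × 0.84² = 2.72 mA.

Saturation; I_D = 2.72 mA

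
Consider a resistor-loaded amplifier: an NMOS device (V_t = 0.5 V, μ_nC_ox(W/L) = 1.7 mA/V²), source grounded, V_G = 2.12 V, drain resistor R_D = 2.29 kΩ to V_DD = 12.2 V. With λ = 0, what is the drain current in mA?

I_D = 2.23 mA

V_GS = V_G = 2.12 V, so V_ov = 2.12 − 0.5 = 1.62 V.
Assume saturation: I_D = ½ k_n V_ov² = 0.5 × 1.7 × 1.62² = 2.23 mA, giving V_DS = V_DD − I_D R_D = 12.2 − 2.23 × 2.29 = 7.09 V.
V_DS = 7.09 V ≥ V_ov = 1.62 V, confirming saturation.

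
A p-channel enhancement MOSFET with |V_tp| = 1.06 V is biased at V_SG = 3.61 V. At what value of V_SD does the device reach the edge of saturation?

The boundary between triode and saturation is V_SD = V_SG − |V_tp| = V_ov.
V_ov = 3.61 − 1.06 = 2.55 V.

V_SD,sat = 2.55 V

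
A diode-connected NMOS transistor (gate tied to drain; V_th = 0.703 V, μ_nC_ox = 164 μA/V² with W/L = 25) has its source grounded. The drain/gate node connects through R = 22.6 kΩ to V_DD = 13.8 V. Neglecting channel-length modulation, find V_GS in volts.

With gate tied to drain, V_GS = V_DS ≥ V_GS − V_th, so the device is in saturation.
k_n = μ_nC_ox · (W/L) = 4.1 mA/V².
KCL at the drain: ½ k_n (V_GS − V_th)² = (V_DD − V_GS)/R.
Let x = V_GS − 0.703. Then 46.3 x² + x − 13.1 = 0, giving x = 0.521 V (positive root), so V_GS = 1.22 V.
I_D = (V_DD − V_GS)/R = (13.8 − 1.22) / 22.6 = 0.556 mA.

V_GS = 1.22 V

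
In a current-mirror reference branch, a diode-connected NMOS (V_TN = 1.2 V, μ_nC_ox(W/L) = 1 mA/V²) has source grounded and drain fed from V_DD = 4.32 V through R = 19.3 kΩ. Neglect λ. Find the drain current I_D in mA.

I_D = 0.135 mA

With gate tied to drain, V_GS = V_DS ≥ V_GS − V_TN, so the device is in saturation.
KCL at the drain: ½ k_n (V_GS − V_TN)² = (V_DD − V_GS)/R.
Let x = V_GS − 1.2. Then 9.65 x² + x − 3.12 = 0, giving x = 0.519 V (positive root), so V_GS = 1.72 V.
I_D = (V_DD − V_GS)/R = (4.32 − 1.72) / 19.3 = 0.135 mA.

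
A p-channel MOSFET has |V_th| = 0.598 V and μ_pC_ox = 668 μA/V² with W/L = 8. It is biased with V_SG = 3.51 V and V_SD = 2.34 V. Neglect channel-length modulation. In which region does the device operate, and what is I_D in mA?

k_p = μ_pC_ox · (W/L) = 5.344 mA/V².
V_ov = V_SG − |V_th| = 3.51 − 0.598 = 2.91 V.
Since V_SD = 2.34 V < V_ov = 2.91 V, the device is in the triode region.
I_D = k_p [V_ov · V_SD − ½ V_SD²] = 5.344 × [2.91 × 2.34 − 0.5 × 2.34²] = 21.8 mA.

Triode; I_D = 21.8 mA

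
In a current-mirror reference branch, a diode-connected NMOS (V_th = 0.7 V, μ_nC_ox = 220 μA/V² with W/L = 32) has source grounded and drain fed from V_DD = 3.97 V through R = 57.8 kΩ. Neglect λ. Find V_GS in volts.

With gate tied to drain, V_GS = V_DS ≥ V_GS − V_th, so the device is in saturation.
k_n = μ_nC_ox · (W/L) = 7.04 mA/V².
KCL at the drain: ½ k_n (V_GS − V_th)² = (V_DD − V_GS)/R.
Let x = V_GS − 0.7. Then 203 x² + x − 3.27 = 0, giving x = 0.124 V (positive root), so V_GS = 0.824 V.
I_D = (V_DD − V_GS)/R = (3.97 − 0.824) / 57.8 = 0.0544 mA.

V_GS = 0.824 V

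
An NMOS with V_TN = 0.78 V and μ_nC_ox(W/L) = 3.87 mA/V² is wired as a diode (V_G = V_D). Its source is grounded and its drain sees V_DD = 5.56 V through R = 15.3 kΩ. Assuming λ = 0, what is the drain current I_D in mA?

I_D = 0.287 mA

With gate tied to drain, V_GS = V_DS ≥ V_GS − V_TN, so the device is in saturation.
KCL at the drain: ½ k_n (V_GS − V_TN)² = (V_DD − V_GS)/R.
Let x = V_GS − 0.78. Then 29.6 x² + x − 4.78 = 0, giving x = 0.385 V (positive root), so V_GS = 1.17 V.
I_D = (V_DD − V_GS)/R = (5.56 − 1.17) / 15.3 = 0.287 mA.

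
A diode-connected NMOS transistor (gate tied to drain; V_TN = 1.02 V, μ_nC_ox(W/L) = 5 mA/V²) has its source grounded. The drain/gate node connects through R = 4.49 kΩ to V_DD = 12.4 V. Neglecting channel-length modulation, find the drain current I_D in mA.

I_D = 2.32 mA

With gate tied to drain, V_GS = V_DS ≥ V_GS − V_TN, so the device is in saturation.
KCL at the drain: ½ k_n (V_GS − V_TN)² = (V_DD − V_GS)/R.
Let x = V_GS − 1.02. Then 11.2 x² + x − 11.38 = 0, giving x = 0.963 V (positive root), so V_GS = 1.98 V.
I_D = (V_DD − V_GS)/R = (12.4 − 1.98) / 4.49 = 2.32 mA.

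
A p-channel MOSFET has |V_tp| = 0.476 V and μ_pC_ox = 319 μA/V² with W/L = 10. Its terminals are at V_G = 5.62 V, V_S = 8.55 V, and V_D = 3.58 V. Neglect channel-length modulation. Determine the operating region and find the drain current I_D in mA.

V_SG = V_S − V_G = 8.55 − 5.62 = 2.93 V; V_SD = V_S − V_D = 8.55 − 3.58 = 4.97 V.
k_p = μ_pC_ox · (W/L) = 3.19 mA/V².
V_ov = V_SG − |V_tp| = 2.93 − 0.476 = 2.45 V.
Since V_SD = 4.97 V ≥ V_ov = 2.45 V, the device is in saturation.
I_D = ½ k_p V_ov² = 0.5 × 3.19 × 2.45² = 9.61 mA.

Saturation; I_D = 9.61 mA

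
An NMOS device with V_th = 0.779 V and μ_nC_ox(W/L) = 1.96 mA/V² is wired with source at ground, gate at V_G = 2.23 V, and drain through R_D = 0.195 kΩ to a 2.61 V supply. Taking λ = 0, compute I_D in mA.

V_GS = V_G = 2.23 V, so V_ov = 2.23 − 0.779 = 1.45 V.
Assume saturation: I_D = ½ k_n V_ov² = 0.5 × 1.96 × 1.45² = 2.06 mA, giving V_DS = V_DD − I_D R_D = 2.61 − 2.06 × 0.195 = 2.21 V.
V_DS = 2.21 V ≥ V_ov = 1.45 V, confirming saturation.

I_D = 2.06 mA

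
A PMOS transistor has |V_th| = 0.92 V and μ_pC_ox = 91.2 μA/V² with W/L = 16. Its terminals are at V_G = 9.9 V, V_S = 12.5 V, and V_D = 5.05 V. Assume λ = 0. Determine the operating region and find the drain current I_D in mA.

Saturation; I_D = 2.06 mA

V_SG = V_S − V_G = 12.5 − 9.9 = 2.6 V; V_SD = V_S − V_D = 12.5 − 5.05 = 7.45 V.
k_p = μ_pC_ox · (W/L) = 1.459 mA/V².
V_ov = V_SG − |V_th| = 2.6 − 0.92 = 1.68 V.
Since V_SD = 7.45 V ≥ V_ov = 1.68 V, the device is in saturation.
I_D = ½ k_p V_ov² = 0.5 × 1.459 × 1.68² = 2.06 mA.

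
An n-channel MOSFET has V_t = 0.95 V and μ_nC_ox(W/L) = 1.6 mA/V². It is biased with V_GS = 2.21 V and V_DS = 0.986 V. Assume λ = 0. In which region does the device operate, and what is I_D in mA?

V_ov = V_GS − V_t = 2.21 − 0.95 = 1.26 V.
Since V_DS = 0.986 V < V_ov = 1.26 V, the device is in the triode region.
I_D = k_n [V_ov · V_DS − ½ V_DS²] = 1.6 × [1.26 × 0.986 − 0.5 × 0.986²] = 1.21 mA.

Triode; I_D = 1.21 mA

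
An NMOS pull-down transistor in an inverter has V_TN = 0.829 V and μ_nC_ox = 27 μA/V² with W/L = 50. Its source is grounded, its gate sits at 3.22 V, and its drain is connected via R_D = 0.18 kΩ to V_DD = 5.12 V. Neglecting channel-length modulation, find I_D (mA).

V_GS = V_G = 3.22 V, so V_ov = 3.22 − 0.829 = 2.39 V.
k_n = μ_nC_ox · (W/L) = 1.35 mA/V².
Assume saturation: I_D = ½ k_n V_ov² = 0.5 × 1.35 × 2.39² = 3.86 mA, giving V_DS = V_DD − I_D R_D = 5.12 − 3.86 × 0.18 = 4.43 V.
V_DS = 4.43 V ≥ V_ov = 2.39 V, confirming saturation.

I_D = 3.86 mA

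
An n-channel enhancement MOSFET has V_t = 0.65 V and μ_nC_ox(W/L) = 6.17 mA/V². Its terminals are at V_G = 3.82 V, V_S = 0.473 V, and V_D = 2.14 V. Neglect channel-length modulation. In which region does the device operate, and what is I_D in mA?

V_GS = V_G − V_S = 3.82 − 0.473 = 3.35 V; V_DS = V_D − V_S = 2.14 − 0.473 = 1.67 V.
V_ov = V_GS − V_t = 3.35 − 0.65 = 2.7 V.
Since V_DS = 1.67 V < V_ov = 2.7 V, the device is in the triode region.
I_D = k_n [V_ov · V_DS − ½ V_DS²] = 6.17 × [2.7 × 1.67 − 0.5 × 1.67²] = 19.2 mA.

Triode; I_D = 19.2 mA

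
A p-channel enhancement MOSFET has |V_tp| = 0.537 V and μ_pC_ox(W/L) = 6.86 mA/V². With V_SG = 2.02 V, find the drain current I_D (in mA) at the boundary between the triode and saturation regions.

At the boundary V_SD = V_ov = V_SG − |V_tp| = 2.02 − 0.537 = 1.48 V.
I_D = ½ k_p V_ov² = 0.5 × 6.86 × 1.48² = 7.54 mA.

I_D = 7.54 mA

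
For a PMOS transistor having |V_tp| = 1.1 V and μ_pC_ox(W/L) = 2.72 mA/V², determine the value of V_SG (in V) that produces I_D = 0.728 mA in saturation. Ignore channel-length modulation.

V_SG = 1.83 V

In saturation I_D = ½ k_p (V_SG − |V_tp|)², so V_SG − |V_tp| = √(2 I_D / k_p) = √(2 × 0.728 / 2.72) = 0.732 V.
V_SG = 1.1 + 0.732 = 1.83 V.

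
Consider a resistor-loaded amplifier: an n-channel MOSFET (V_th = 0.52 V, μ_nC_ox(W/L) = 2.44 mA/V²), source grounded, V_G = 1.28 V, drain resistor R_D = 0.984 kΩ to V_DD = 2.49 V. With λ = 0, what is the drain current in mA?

V_GS = V_G = 1.28 V, so V_ov = 1.28 − 0.52 = 0.76 V.
Assume saturation: I_D = ½ k_n V_ov² = 0.5 × 2.44 × 0.76² = 0.705 mA, giving V_DS = V_DD − I_D R_D = 2.49 − 0.705 × 0.984 = 1.8 V.
V_DS = 1.8 V ≥ V_ov = 0.76 V, confirming saturation.

I_D = 0.705 mA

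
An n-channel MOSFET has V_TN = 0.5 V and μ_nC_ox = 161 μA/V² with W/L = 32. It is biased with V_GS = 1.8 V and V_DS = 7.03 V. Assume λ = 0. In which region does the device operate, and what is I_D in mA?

Saturation; I_D = 4.35 mA

k_n = μ_nC_ox · (W/L) = 5.152 mA/V².
V_ov = V_GS − V_TN = 1.8 − 0.5 = 1.3 V.
Since V_DS = 7.03 V ≥ V_ov = 1.3 V, the device is in saturation.
I_D = ½ k_n V_ov² = 0.5 × 5.152 × 1.3² = 4.35 mA.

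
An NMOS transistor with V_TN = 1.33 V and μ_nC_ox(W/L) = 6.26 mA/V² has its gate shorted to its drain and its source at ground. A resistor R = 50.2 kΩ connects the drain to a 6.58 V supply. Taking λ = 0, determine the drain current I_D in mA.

With gate tied to drain, V_GS = V_DS ≥ V_GS − V_TN, so the device is in saturation.
KCL at the drain: ½ k_n (V_GS − V_TN)² = (V_DD − V_GS)/R.
Let x = V_GS − 1.33. Then 157 x² + x − 5.25 = 0, giving x = 0.18 V (positive root), so V_GS = 1.51 V.
I_D = (V_DD − V_GS)/R = (6.58 − 1.51) / 50.2 = 0.101 mA.

I_D = 0.101 mA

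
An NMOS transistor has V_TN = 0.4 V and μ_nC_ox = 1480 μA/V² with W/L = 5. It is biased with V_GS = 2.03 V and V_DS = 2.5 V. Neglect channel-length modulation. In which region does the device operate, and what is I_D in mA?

k_n = μ_nC_ox · (W/L) = 7.4 mA/V².
V_ov = V_GS − V_TN = 2.03 − 0.4 = 1.63 V.
Since V_DS = 2.5 V ≥ V_ov = 1.63 V, the device is in saturation.
I_D = ½ k_n V_ov² = 0.5 × 7.4 × 1.63² = 9.83 mA.

Saturation; I_D = 9.83 mA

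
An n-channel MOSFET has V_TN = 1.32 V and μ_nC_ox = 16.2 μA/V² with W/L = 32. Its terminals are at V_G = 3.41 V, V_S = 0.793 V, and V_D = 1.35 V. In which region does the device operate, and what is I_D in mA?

Triode; I_D = 0.294 mA

V_GS = V_G − V_S = 3.41 − 0.793 = 2.62 V; V_DS = V_D − V_S = 1.35 − 0.793 = 0.557 V.
k_n = μ_nC_ox · (W/L) = 0.5184 mA/V².
V_ov = V_GS − V_TN = 2.62 − 1.32 = 1.3 V.
Since V_DS = 0.557 V < V_ov = 1.3 V, the device is in the triode region.
I_D = k_n [V_ov · V_DS − ½ V_DS²] = 0.5184 × [1.3 × 0.557 − 0.5 × 0.557²] = 0.294 mA.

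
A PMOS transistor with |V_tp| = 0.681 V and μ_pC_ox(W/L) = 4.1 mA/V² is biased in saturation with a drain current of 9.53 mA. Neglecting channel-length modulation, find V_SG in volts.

In saturation I_D = ½ k_p (V_SG − |V_tp|)², so V_SG − |V_tp| = √(2 I_D / k_p) = √(2 × 9.53 / 4.1) = 2.16 V.
V_SG = 0.681 + 2.16 = 2.84 V.

V_SG = 2.84 V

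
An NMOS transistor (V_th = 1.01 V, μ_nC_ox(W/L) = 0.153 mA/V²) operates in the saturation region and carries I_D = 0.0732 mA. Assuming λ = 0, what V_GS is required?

In saturation I_D = ½ k_n (V_GS − V_th)², so V_GS − V_th = √(2 I_D / k_n) = √(2 × 0.0732 / 0.153) = 0.978 V.
V_GS = 1.01 + 0.978 = 1.99 V.

V_GS = 1.99 V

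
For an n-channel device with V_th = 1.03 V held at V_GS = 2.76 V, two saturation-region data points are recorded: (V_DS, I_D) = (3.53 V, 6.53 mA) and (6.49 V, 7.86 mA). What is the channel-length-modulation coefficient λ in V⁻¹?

With V_GS fixed, I_D ∝ (1 + λ V_DS) in saturation, so I_D2/I_D1 = (1 + λ V_DS2)/(1 + λ V_DS1).
7.86/6.53 = 1.204 = (1 + 6.49 λ)/(1 + 3.53 λ).
Solving: λ (I_D1 V_DS2 − I_D2 V_DS1) = I_D2 − I_D1, so λ = (7.86 − 6.53) / (6.53 × 6.49 − 7.86 × 3.53) = 1.33 / 14.6 = 0.0909 V⁻¹.

λ = 0.0909 V⁻¹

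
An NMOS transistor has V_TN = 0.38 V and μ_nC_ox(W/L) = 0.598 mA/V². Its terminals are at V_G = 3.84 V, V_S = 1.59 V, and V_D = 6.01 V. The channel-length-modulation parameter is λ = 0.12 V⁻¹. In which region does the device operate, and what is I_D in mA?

V_GS = V_G − V_S = 3.84 − 1.59 = 2.25 V; V_DS = V_D − V_S = 6.01 − 1.59 = 4.42 V.
V_ov = V_GS − V_TN = 2.25 − 0.38 = 1.87 V.
Since V_DS = 4.42 V ≥ V_ov = 1.87 V, the device is in saturation.
I_D = ½ k_n V_ov² (1 + λ V_DS) = 0.5 × 0.598 × 1.87² × (1 + 0.12 × 4.42) = 1.6 mA.

Saturation; I_D = 1.60 mA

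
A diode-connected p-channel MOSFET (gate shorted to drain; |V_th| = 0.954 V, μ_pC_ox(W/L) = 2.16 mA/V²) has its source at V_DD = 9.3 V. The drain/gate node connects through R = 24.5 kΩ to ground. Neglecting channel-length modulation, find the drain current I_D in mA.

With gate tied to drain, V_SG = V_SD ≥ V_SG − |V_th|, so the device is in saturation.
KCL at the drain: ½ k_p (V_SG − |V_th|)² = (V_DD − V_SG)/R.
Let x = V_SG − 0.954. Then 26.5 x² + x − 8.346 = 0, giving x = 0.543 V (positive root), so V_SG = 1.5 V.
I_D = (V_DD − V_SG)/R = (9.3 − 1.5) / 24.5 = 0.318 mA.

I_D = 0.318 mA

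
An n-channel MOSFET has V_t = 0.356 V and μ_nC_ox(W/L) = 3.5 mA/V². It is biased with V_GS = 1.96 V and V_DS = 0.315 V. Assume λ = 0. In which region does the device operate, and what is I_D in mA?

V_ov = V_GS − V_t = 1.96 − 0.356 = 1.6 V.
Since V_DS = 0.315 V < V_ov = 1.6 V, the device is in the triode region.
I_D = k_n [V_ov · V_DS − ½ V_DS²] = 3.5 × [1.6 × 0.315 − 0.5 × 0.315²] = 1.59 mA.

Triode; I_D = 1.59 mA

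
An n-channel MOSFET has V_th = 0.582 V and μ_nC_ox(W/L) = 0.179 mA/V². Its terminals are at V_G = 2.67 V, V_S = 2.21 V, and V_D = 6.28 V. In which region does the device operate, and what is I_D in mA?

Cutoff; I_D = 0 mA

V_GS = V_G − V_S = 2.67 − 2.21 = 0.46 V; V_DS = V_D − V_S = 6.28 − 2.21 = 4.07 V.
V_GS = 0.46 V < V_th = 0.582 V, so the transistor is in cutoff.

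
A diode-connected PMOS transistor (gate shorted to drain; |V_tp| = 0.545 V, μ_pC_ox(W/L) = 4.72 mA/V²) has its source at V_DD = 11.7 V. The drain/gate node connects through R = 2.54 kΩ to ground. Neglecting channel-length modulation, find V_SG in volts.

With gate tied to drain, V_SG = V_SD ≥ V_SG − |V_tp|, so the device is in saturation.
KCL at the drain: ½ k_p (V_SG − |V_tp|)² = (V_DD − V_SG)/R.
Let x = V_SG − 0.545. Then 5.99 x² + x − 11.15 = 0, giving x = 1.28 V (positive root), so V_SG = 1.83 V.
I_D = (V_DD − V_SG)/R = (11.7 − 1.83) / 2.54 = 3.89 mA.

V_SG = 1.83 V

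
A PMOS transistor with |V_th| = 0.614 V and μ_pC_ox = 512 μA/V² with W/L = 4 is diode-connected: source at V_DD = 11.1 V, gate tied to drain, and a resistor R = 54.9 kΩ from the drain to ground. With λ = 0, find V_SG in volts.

With gate tied to drain, V_SG = V_SD ≥ V_SG − |V_th|, so the device is in saturation.
k_p = μ_pC_ox · (W/L) = 2.048 mA/V².
KCL at the drain: ½ k_p (V_SG − |V_th|)² = (V_DD − V_SG)/R.
Let x = V_SG − 0.614. Then 56.2 x² + x − 10.49 = 0, giving x = 0.423 V (positive root), so V_SG = 1.04 V.
I_D = (V_DD − V_SG)/R = (11.1 − 1.04) / 54.9 = 0.183 mA.

V_SG = 1.04 V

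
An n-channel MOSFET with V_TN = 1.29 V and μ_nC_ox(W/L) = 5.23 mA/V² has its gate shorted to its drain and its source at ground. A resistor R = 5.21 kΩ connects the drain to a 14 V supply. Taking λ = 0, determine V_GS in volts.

V_GS = 2.22 V

With gate tied to drain, V_GS = V_DS ≥ V_GS − V_TN, so the device is in saturation.
KCL at the drain: ½ k_n (V_GS − V_TN)² = (V_DD − V_GS)/R.
Let x = V_GS − 1.29. Then 13.6 x² + x − 12.71 = 0, giving x = 0.93 V (positive root), so V_GS = 2.22 V.
I_D = (V_DD − V_GS)/R = (14 − 2.22) / 5.21 = 2.26 mA.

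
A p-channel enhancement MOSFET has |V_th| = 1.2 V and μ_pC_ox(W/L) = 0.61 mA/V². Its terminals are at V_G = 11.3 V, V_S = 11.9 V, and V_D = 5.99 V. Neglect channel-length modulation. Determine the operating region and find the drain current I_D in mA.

Cutoff; I_D = 0 mA

V_SG = V_S − V_G = 11.9 − 11.3 = 0.6 V; V_SD = V_S − V_D = 11.9 − 5.99 = 5.91 V.
V_SG = 0.6 V < |V_th| = 1.2 V, so the transistor is in cutoff.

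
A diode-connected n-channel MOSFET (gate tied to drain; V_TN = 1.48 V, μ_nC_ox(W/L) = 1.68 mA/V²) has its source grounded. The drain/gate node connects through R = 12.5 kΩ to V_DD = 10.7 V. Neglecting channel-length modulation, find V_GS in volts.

With gate tied to drain, V_GS = V_DS ≥ V_GS − V_TN, so the device is in saturation.
KCL at the drain: ½ k_n (V_GS − V_TN)² = (V_DD − V_GS)/R.
Let x = V_GS − 1.48. Then 10.5 x² + x − 9.22 = 0, giving x = 0.891 V (positive root), so V_GS = 2.37 V.
I_D = (V_DD − V_GS)/R = (10.7 − 2.37) / 12.5 = 0.666 mA.

V_GS = 2.37 V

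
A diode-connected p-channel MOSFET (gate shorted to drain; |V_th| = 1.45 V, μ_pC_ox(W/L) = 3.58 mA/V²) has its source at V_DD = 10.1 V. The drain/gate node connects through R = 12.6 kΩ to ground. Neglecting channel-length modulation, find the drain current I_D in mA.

With gate tied to drain, V_SG = V_SD ≥ V_SG − |V_th|, so the device is in saturation.
KCL at the drain: ½ k_p (V_SG − |V_th|)² = (V_DD − V_SG)/R.
Let x = V_SG − 1.45. Then 22.6 x² + x − 8.65 = 0, giving x = 0.598 V (positive root), so V_SG = 2.05 V.
I_D = (V_DD − V_SG)/R = (10.1 − 2.05) / 12.6 = 0.639 mA.

I_D = 0.639 mA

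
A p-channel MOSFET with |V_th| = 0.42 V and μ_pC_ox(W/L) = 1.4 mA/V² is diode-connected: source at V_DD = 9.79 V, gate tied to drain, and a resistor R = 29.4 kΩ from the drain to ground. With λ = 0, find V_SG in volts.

With gate tied to drain, V_SG = V_SD ≥ V_SG − |V_th|, so the device is in saturation.
KCL at the drain: ½ k_p (V_SG − |V_th|)² = (V_DD − V_SG)/R.
Let x = V_SG − 0.42. Then 20.6 x² + x − 9.37 = 0, giving x = 0.651 V (positive root), so V_SG = 1.07 V.
I_D = (V_DD − V_SG)/R = (9.79 − 1.07) / 29.4 = 0.297 mA.

V_SG = 1.07 V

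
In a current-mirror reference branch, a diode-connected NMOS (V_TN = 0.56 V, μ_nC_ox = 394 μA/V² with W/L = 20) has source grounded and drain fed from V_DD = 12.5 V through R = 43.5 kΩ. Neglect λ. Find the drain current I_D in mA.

With gate tied to drain, V_GS = V_DS ≥ V_GS − V_TN, so the device is in saturation.
k_n = μ_nC_ox · (W/L) = 7.88 mA/V².
KCL at the drain: ½ k_n (V_GS − V_TN)² = (V_DD − V_GS)/R.
Let x = V_GS − 0.56. Then 171 x² + x − 11.94 = 0, giving x = 0.261 V (positive root), so V_GS = 0.821 V.
I_D = (V_DD − V_GS)/R = (12.5 − 0.821) / 43.5 = 0.268 mA.

I_D = 0.268 mA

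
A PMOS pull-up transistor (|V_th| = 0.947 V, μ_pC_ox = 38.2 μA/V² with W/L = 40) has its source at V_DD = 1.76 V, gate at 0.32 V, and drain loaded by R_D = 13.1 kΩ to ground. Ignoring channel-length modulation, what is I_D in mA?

V_SG = V_DD − V_G = 1.76 − 0.32 = 1.44 V, so V_ov = 1.44 − 0.947 = 0.493 V.
k_p = μ_pC_ox · (W/L) = 1.528 mA/V².
Assume saturation: I_D = ½ k_p V_ov² = 0.5 × 1.528 × 0.493² = 0.186 mA, giving V_SD = V_DD − I_D R_D = 1.76 − 0.186 × 13.1 = -0.673 V.
But -0.673 V < V_ov = 0.493 V, so the device is actually in triode.
In triode I_D = k_p[V_ov V_SD − ½ V_SD²] and I_D = (V_DD − V_SD)/R_D. Equating: 10 V_SD² − 10.87 V_SD + 1.76 = 0, giving V_SD = 0.198 V (the root below V_ov).
I_D = (1.76 − 0.198) / 13.1 = 0.119 mA.

I_D = 0.119 mA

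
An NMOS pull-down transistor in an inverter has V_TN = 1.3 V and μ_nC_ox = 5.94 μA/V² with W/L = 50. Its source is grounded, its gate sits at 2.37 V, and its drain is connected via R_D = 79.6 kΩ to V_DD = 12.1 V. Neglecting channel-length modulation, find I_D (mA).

I_D = 0.144 mA

V_GS = V_G = 2.37 V, so V_ov = 2.37 − 1.3 = 1.07 V.
k_n = μ_nC_ox · (W/L) = 0.297 mA/V².
Assume saturation: I_D = ½ k_n V_ov² = 0.5 × 0.297 × 1.07² = 0.17 mA, giving V_DS = V_DD − I_D R_D = 12.1 − 0.17 × 79.6 = -1.43 V.
But -1.43 V < V_ov = 1.07 V, so the device is actually in triode.
In triode I_D = k_n[V_ov V_DS − ½ V_DS²] and I_D = (V_DD − V_DS)/R_D. Equating: 11.8 V_DS² − 26.3 V_DS + 12.1 = 0, giving V_DS = 0.65 V (the root below V_ov).
I_D = (12.1 − 0.65) / 79.6 = 0.144 mA.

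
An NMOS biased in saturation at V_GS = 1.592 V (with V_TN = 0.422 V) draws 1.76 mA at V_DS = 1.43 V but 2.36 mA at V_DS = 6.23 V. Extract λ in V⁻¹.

λ = 0.0791 V⁻¹

With V_GS fixed, I_D ∝ (1 + λ V_DS) in saturation, so I_D2/I_D1 = (1 + λ V_DS2)/(1 + λ V_DS1).
2.36/1.76 = 1.341 = (1 + 6.23 λ)/(1 + 1.43 λ).
Solving: λ (I_D1 V_DS2 − I_D2 V_DS1) = I_D2 − I_D1, so λ = (2.36 − 1.76) / (1.76 × 6.23 − 2.36 × 1.43) = 0.6 / 7.59 = 0.0791 V⁻¹.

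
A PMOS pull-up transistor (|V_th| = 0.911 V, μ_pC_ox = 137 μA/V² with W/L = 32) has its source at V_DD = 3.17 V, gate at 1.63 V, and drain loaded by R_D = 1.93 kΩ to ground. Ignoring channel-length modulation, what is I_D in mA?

I_D = 0.867 mA

V_SG = V_DD − V_G = 3.17 − 1.63 = 1.54 V, so V_ov = 1.54 − 0.911 = 0.629 V.
k_p = μ_pC_ox · (W/L) = 4.384 mA/V².
Assume saturation: I_D = ½ k_p V_ov² = 0.5 × 4.384 × 0.629² = 0.867 mA, giving V_SD = V_DD − I_D R_D = 3.17 − 0.867 × 1.93 = 1.5 V.
V_SD = 1.5 V ≥ V_ov = 0.629 V, confirming saturation.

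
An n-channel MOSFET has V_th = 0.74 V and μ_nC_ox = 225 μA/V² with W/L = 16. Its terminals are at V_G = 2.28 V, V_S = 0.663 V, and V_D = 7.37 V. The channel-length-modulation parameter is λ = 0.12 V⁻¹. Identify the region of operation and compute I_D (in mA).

V_GS = V_G − V_S = 2.28 − 0.663 = 1.62 V; V_DS = V_D − V_S = 7.37 − 0.663 = 6.71 V.
k_n = μ_nC_ox · (W/L) = 3.6 mA/V².
V_ov = V_GS − V_th = 1.62 − 0.74 = 0.877 V.
Since V_DS = 6.71 V ≥ V_ov = 0.877 V, the device is in saturation.
I_D = ½ k_n V_ov² (1 + λ V_DS) = 0.5 × 3.6 × 0.877² × (1 + 0.12 × 6.71) = 2.5 mA.

Saturation; I_D = 2.50 mA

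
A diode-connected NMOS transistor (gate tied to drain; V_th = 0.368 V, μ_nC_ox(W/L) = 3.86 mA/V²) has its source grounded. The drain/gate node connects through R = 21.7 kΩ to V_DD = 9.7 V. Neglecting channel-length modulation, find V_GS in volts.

V_GS = 0.828 V

With gate tied to drain, V_GS = V_DS ≥ V_GS − V_th, so the device is in saturation.
KCL at the drain: ½ k_n (V_GS − V_th)² = (V_DD − V_GS)/R.
Let x = V_GS − 0.368. Then 41.9 x² + x − 9.332 = 0, giving x = 0.46 V (positive root), so V_GS = 0.828 V.
I_D = (V_DD − V_GS)/R = (9.7 − 0.828) / 21.7 = 0.409 mA.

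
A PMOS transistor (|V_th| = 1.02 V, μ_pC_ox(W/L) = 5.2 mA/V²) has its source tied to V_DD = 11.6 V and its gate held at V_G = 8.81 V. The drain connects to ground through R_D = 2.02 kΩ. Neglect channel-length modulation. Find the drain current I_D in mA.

I_D = 5.38 mA

V_SG = V_DD − V_G = 11.6 − 8.81 = 2.79 V, so V_ov = 2.79 − 1.02 = 1.77 V.
Assume saturation: I_D = ½ k_p V_ov² = 0.5 × 5.2 × 1.77² = 8.15 mA, giving V_SD = V_DD − I_D R_D = 11.6 − 8.15 × 2.02 = -4.85 V.
But -4.85 V < V_ov = 1.77 V, so the device is actually in triode.
In triode I_D = k_p[V_ov V_SD − ½ V_SD²] and I_D = (V_DD − V_SD)/R_D. Equating: 5.25 V_SD² − 19.59 V_SD + 11.6 = 0, giving V_SD = 0.738 V (the root below V_ov).
I_D = (11.6 − 0.738) / 2.02 = 5.38 mA.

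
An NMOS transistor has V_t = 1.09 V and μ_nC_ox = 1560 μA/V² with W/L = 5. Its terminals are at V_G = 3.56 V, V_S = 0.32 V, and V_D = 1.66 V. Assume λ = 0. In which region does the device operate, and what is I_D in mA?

V_GS = V_G − V_S = 3.56 − 0.32 = 3.24 V; V_DS = V_D − V_S = 1.66 − 0.32 = 1.34 V.
k_n = μ_nC_ox · (W/L) = 7.8 mA/V².
V_ov = V_GS − V_t = 3.24 − 1.09 = 2.15 V.
Since V_DS = 1.34 V < V_ov = 2.15 V, the device is in the triode region.
I_D = k_n [V_ov · V_DS − ½ V_DS²] = 7.8 × [2.15 × 1.34 − 0.5 × 1.34²] = 15.5 mA.

Triode; I_D = 15.5 mA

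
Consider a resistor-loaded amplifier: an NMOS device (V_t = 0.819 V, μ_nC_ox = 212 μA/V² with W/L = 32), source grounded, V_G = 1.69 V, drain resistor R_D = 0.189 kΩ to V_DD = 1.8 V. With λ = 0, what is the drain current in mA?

V_GS = V_G = 1.69 V, so V_ov = 1.69 − 0.819 = 0.871 V.
k_n = μ_nC_ox · (W/L) = 6.784 mA/V².
Assume saturation: I_D = ½ k_n V_ov² = 0.5 × 6.784 × 0.871² = 2.57 mA, giving V_DS = V_DD − I_D R_D = 1.8 − 2.57 × 0.189 = 1.31 V.
V_DS = 1.31 V ≥ V_ov = 0.871 V, confirming saturation.

I_D = 2.57 mA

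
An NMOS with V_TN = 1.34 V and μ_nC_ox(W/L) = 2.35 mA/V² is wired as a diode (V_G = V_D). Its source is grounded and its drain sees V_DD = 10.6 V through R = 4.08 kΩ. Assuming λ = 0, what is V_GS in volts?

With gate tied to drain, V_GS = V_DS ≥ V_GS − V_TN, so the device is in saturation.
KCL at the drain: ½ k_n (V_GS − V_TN)² = (V_DD − V_GS)/R.
Let x = V_GS − 1.34. Then 4.79 x² + x − 9.26 = 0, giving x = 1.29 V (positive root), so V_GS = 2.63 V.
I_D = (V_DD − V_GS)/R = (10.6 − 2.63) / 4.08 = 1.95 mA.

V_GS = 2.63 V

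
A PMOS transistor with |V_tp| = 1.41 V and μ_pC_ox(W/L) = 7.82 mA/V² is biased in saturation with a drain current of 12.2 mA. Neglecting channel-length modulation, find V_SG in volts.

V_SG = 3.18 V

In saturation I_D = ½ k_p (V_SG − |V_tp|)², so V_SG − |V_tp| = √(2 I_D / k_p) = √(2 × 12.2 / 7.82) = 1.77 V.
V_SG = 1.41 + 1.77 = 3.18 V.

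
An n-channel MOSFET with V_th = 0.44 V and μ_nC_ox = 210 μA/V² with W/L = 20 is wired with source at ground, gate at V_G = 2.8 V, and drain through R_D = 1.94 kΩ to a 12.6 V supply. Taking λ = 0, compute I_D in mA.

I_D = 6.12 mA

V_GS = V_G = 2.8 V, so V_ov = 2.8 − 0.44 = 2.36 V.
k_n = μ_nC_ox · (W/L) = 4.2 mA/V².
Assume saturation: I_D = ½ k_n V_ov² = 0.5 × 4.2 × 2.36² = 11.7 mA, giving V_DS = V_DD − I_D R_D = 12.6 − 11.7 × 1.94 = -10.1 V.
But -10.1 V < V_ov = 2.36 V, so the device is actually in triode.
In triode I_D = k_n[V_ov V_DS − ½ V_DS²] and I_D = (V_DD − V_DS)/R_D. Equating: 4.07 V_DS² − 20.23 V_DS + 12.6 = 0, giving V_DS = 0.73 V (the root below V_ov).
I_D = (12.6 − 0.73) / 1.94 = 6.12 mA.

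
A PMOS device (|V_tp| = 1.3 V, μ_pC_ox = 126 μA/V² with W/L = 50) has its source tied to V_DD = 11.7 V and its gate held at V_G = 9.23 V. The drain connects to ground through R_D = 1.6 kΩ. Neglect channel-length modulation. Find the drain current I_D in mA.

V_SG = V_DD − V_G = 11.7 − 9.23 = 2.47 V, so V_ov = 2.47 − 1.3 = 1.17 V.
k_p = μ_pC_ox · (W/L) = 6.3 mA/V².
Assume saturation: I_D = ½ k_p V_ov² = 0.5 × 6.3 × 1.17² = 4.31 mA, giving V_SD = V_DD − I_D R_D = 11.7 − 4.31 × 1.6 = 4.8 V.
V_SD = 4.8 V ≥ V_ov = 1.17 V, confirming saturation.

I_D = 4.31 mA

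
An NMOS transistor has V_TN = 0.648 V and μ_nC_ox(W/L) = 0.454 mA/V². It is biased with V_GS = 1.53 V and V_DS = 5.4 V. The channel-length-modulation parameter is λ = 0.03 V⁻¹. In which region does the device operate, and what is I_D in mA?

Saturation; I_D = 0.205 mA

V_ov = V_GS − V_TN = 1.53 − 0.648 = 0.882 V.
Since V_DS = 5.4 V ≥ V_ov = 0.882 V, the device is in saturation.
I_D = ½ k_n V_ov² (1 + λ V_DS) = 0.5 × 0.454 × 0.882² × (1 + 0.03 × 5.4) = 0.205 mA.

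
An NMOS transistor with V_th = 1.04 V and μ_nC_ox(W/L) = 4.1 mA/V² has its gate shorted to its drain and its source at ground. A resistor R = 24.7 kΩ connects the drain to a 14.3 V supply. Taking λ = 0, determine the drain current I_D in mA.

I_D = 0.517 mA

With gate tied to drain, V_GS = V_DS ≥ V_GS − V_th, so the device is in saturation.
KCL at the drain: ½ k_n (V_GS − V_th)² = (V_DD − V_GS)/R.
Let x = V_GS − 1.04. Then 50.6 x² + x − 13.26 = 0, giving x = 0.502 V (positive root), so V_GS = 1.54 V.
I_D = (V_DD − V_GS)/R = (14.3 − 1.54) / 24.7 = 0.517 mA.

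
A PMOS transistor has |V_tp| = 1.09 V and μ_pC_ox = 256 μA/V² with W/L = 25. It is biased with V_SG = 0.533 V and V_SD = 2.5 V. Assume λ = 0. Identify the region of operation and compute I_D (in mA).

Cutoff; I_D = 0 mA

V_SG = 0.533 V < |V_tp| = 1.09 V, so the transistor is in cutoff.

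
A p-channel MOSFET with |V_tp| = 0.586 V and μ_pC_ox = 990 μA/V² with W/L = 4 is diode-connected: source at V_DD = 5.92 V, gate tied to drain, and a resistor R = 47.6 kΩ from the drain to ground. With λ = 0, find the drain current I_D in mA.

I_D = 0.107 mA

With gate tied to drain, V_SG = V_SD ≥ V_SG − |V_tp|, so the device is in saturation.
k_p = μ_pC_ox · (W/L) = 3.96 mA/V².
KCL at the drain: ½ k_p (V_SG − |V_tp|)² = (V_DD − V_SG)/R.
Let x = V_SG − 0.586. Then 94.2 x² + x − 5.334 = 0, giving x = 0.233 V (positive root), so V_SG = 0.819 V.
I_D = (V_DD − V_SG)/R = (5.92 − 0.819) / 47.6 = 0.107 mA.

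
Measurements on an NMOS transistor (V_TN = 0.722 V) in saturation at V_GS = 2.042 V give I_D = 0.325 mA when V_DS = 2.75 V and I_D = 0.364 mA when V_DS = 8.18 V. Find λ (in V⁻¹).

λ = 0.0235 V⁻¹

With V_GS fixed, I_D ∝ (1 + λ V_DS) in saturation, so I_D2/I_D1 = (1 + λ V_DS2)/(1 + λ V_DS1).
0.364/0.325 = 1.12 = (1 + 8.18 λ)/(1 + 2.75 λ).
Solving: λ (I_D1 V_DS2 − I_D2 V_DS1) = I_D2 − I_D1, so λ = (0.364 − 0.325) / (0.325 × 8.18 − 0.364 × 2.75) = 0.039 / 1.66 = 0.0235 V⁻¹.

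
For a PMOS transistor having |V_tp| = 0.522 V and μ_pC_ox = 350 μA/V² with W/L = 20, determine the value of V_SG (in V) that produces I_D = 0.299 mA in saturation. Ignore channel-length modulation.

k_p = μ_pC_ox · (W/L) = 7 mA/V².
In saturation I_D = ½ k_p (V_SG − |V_tp|)², so V_SG − |V_tp| = √(2 I_D / k_p) = √(2 × 0.299 / 7) = 0.292 V.
V_SG = 0.522 + 0.292 = 0.814 V.

V_SG = 0.814 V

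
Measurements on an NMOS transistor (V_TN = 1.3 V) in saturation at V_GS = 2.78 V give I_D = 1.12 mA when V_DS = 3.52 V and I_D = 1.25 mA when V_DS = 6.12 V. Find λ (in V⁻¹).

λ = 0.0530 V⁻¹

With V_GS fixed, I_D ∝ (1 + λ V_DS) in saturation, so I_D2/I_D1 = (1 + λ V_DS2)/(1 + λ V_DS1).
1.25/1.12 = 1.116 = (1 + 6.12 λ)/(1 + 3.52 λ).
Solving: λ (I_D1 V_DS2 − I_D2 V_DS1) = I_D2 − I_D1, so λ = (1.25 − 1.12) / (1.12 × 6.12 − 1.25 × 3.52) = 0.13 / 2.45 = 0.053 V⁻¹.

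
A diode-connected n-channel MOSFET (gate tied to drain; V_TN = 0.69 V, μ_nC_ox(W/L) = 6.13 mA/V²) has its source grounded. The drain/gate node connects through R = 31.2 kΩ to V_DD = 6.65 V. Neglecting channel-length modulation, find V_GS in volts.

With gate tied to drain, V_GS = V_DS ≥ V_GS − V_TN, so the device is in saturation.
KCL at the drain: ½ k_n (V_GS − V_TN)² = (V_DD − V_GS)/R.
Let x = V_GS − 0.69. Then 95.6 x² + x − 5.96 = 0, giving x = 0.244 V (positive root), so V_GS = 0.934 V.
I_D = (V_DD − V_GS)/R = (6.65 − 0.934) / 31.2 = 0.183 mA.

V_GS = 0.934 V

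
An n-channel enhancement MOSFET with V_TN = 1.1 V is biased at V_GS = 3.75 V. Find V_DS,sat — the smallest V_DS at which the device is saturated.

V_DS,sat = 2.65 V

The boundary between triode and saturation is V_DS = V_GS − V_TN = V_ov.
V_ov = 3.75 − 1.1 = 2.65 V.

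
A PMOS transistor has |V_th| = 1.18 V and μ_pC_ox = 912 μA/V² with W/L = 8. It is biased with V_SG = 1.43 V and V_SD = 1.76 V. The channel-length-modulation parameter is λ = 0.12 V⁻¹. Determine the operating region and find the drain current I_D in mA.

k_p = μ_pC_ox · (W/L) = 7.296 mA/V².
V_ov = V_SG − |V_th| = 1.43 − 1.18 = 0.25 V.
Since V_SD = 1.76 V ≥ V_ov = 0.25 V, the device is in saturation.
I_D = ½ k_p V_ov² (1 + λ V_SD) = 0.5 × 7.296 × 0.25² × (1 + 0.12 × 1.76) = 0.276 mA.

Saturation; I_D = 0.276 mA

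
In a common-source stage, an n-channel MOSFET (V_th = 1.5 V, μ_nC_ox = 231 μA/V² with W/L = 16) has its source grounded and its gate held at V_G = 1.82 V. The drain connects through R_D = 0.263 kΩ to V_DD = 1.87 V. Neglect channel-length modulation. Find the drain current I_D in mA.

I_D = 0.189 mA

V_GS = V_G = 1.82 V, so V_ov = 1.82 − 1.5 = 0.32 V.
k_n = μ_nC_ox · (W/L) = 3.696 mA/V².
Assume saturation: I_D = ½ k_n V_ov² = 0.5 × 3.696 × 0.32² = 0.189 mA, giving V_DS = V_DD − I_D R_D = 1.87 − 0.189 × 0.263 = 1.82 V.
V_DS = 1.82 V ≥ V_ov = 0.32 V, confirming saturation.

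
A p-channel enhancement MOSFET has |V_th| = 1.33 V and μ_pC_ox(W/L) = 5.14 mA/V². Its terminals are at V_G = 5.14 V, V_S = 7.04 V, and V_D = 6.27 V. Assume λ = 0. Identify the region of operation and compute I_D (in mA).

Saturation; I_D = 0.835 mA

V_SG = V_S − V_G = 7.04 − 5.14 = 1.9 V; V_SD = V_S − V_D = 7.04 − 6.27 = 0.77 V.
V_ov = V_SG − |V_th| = 1.9 − 1.33 = 0.57 V.
Since V_SD = 0.77 V ≥ V_ov = 0.57 V, the device is in saturation.
I_D = ½ k_p V_ov² = 0.5 × 5.14 × 0.57² = 0.835 mA.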